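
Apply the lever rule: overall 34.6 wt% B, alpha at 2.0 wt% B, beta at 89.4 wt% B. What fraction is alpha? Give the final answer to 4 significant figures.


f_alpha = (C_beta - C0) / (C_beta - C_alpha)
f_alpha = (89.4 - 34.6) / (89.4 - 2.0)
f_alpha = 0.627


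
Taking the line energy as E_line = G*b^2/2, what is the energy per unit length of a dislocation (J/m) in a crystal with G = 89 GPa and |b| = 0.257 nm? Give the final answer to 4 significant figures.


E = G*b^2/2
b = 0.257 nm = 2.57e-10 m
G = 89 GPa = 8.9e+10 Pa
E = 0.5 * 8.9e+10 * (2.57e-10)^2
E = 2.939e-09 J/m


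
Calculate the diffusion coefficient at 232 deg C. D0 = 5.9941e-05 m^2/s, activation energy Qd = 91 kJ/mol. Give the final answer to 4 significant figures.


D = D0 * exp(-Qd / (R*T))
T = 505.15 K
D = 5.9941e-05 * exp(-91e3 / (8.314 * 505.15))
D = 2.331e-14 m^2/s


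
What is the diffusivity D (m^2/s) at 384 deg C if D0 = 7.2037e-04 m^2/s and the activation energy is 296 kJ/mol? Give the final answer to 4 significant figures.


D = D0 * exp(-Qd / (R*T))
T = 657.15 K
D = 7.2037e-04 * exp(-296e3 / (8.314 * 657.15))
D = 2.131e-27 m^2/s


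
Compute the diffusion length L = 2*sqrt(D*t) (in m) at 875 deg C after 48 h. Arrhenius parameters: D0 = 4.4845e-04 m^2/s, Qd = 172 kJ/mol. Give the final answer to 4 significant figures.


Step 1: D = D0 * exp(-Qd/(R*T))
T = 1148.15 K
D = 4.4845e-04 * exp(-172e3 / (8.314 * 1148.15)) = 6.70437e-12 m^2/s
Step 2: L = 2*sqrt(D*t)
t = 48 h = 172800 s
L = 2*sqrt(6.70437e-12 * 172800) = 2.153e-03 m


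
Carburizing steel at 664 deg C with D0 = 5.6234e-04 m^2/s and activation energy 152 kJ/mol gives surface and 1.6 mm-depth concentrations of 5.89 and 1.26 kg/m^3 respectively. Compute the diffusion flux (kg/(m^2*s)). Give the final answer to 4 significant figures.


Step 1: D = D0 * exp(-Qd/(R*T))
T = 664 + 273.15 = 937.15 K
D = 5.6234e-04 * exp(-152e3 / (8.314 * 937.15)) = 1.89476e-12 m^2/s
Step 2: J = D * (C1 - C2) / dx
J = 1.89476e-12 * (5.89 - 1.26) / 1.6e-03
J = 5.483e-09 kg/(m^2*s)


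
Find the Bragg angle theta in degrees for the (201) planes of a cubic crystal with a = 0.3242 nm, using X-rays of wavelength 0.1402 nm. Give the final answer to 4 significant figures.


d = a / sqrt(h^2+k^2+l^2)
d = 0.3242 / sqrt(5) = 0.144987 nm
lambda = 2*d*sin(theta)  =>  sin(theta) = lambda / (2*d)
sin(theta) = 0.1402 / (2 * 0.144987) = 0.483493
theta = 28.91 deg


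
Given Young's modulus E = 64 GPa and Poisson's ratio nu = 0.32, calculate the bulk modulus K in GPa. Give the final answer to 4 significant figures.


K = E / (3*(1-2*nu))
K = 64 / (3*(1-2*0.32))
K = 59.26 GPa


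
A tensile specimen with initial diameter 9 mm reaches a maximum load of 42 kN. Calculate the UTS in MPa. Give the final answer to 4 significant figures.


A0 = pi*(d/2)^2 = pi*(9/2)^2 = 63.6173 mm^2
UTS = F_max / A0 = 42*1000 / 63.6173
UTS = 660.2 MPa


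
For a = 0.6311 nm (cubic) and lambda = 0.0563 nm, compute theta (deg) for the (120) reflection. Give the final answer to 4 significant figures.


d = a / sqrt(h^2+k^2+l^2)
d = 0.6311 / sqrt(5) = 0.282237 nm
lambda = 2*d*sin(theta)  =>  sin(theta) = lambda / (2*d)
sin(theta) = 0.0563 / (2 * 0.282237) = 0.099739
theta = 5.724 deg


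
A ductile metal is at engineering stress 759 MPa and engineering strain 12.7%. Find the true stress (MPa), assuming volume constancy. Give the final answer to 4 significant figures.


sigma_true = sigma_eng * (1 + epsilon_eng)
sigma_true = 759 * (1 + 0.127)
sigma_true = 855.4 MPa


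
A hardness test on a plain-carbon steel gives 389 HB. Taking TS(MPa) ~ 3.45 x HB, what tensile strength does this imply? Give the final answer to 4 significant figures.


TS (MPa) = 3.45 * HB
TS = 3.45 * 389
TS = 1342 MPa


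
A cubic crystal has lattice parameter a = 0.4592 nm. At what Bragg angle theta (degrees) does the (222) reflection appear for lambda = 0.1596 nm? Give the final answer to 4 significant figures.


d = a / sqrt(h^2+k^2+l^2)
d = 0.4592 / sqrt(12) = 0.13256 nm
lambda = 2*d*sin(theta)  =>  sin(theta) = lambda / (2*d)
sin(theta) = 0.1596 / (2 * 0.13256) = 0.601993
theta = 37.01 deg


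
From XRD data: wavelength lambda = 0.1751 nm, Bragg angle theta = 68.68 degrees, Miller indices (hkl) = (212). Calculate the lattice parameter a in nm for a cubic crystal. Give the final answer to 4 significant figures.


d = lambda / (2*sin(theta))
d = 0.1751 / (2*sin(68.68 deg))
d = 0.0939817 nm
a = d * sqrt(h^2+k^2+l^2) = 0.0939817 * sqrt(9)
a = 0.2819 nm


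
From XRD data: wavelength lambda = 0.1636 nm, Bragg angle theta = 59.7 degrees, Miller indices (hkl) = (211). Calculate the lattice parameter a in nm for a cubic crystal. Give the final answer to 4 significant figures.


d = lambda / (2*sin(theta))
d = 0.1636 / (2*sin(59.7 deg))
d = 0.0947422 nm
a = d * sqrt(h^2+k^2+l^2) = 0.0947422 * sqrt(6)
a = 0.2321 nm


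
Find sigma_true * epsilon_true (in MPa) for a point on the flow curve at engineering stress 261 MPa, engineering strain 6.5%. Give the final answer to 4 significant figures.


sigma_true = sigma_eng * (1 + epsilon_eng)
sigma_true = 261 * (1 + 0.065) = 277.965 MPa
epsilon_true = ln(1 + epsilon_eng)
epsilon_true = ln(1 + 0.065) = 0.0629748
sigma_true * epsilon_true = 277.965 * 0.0629748 = 17.5 MPa


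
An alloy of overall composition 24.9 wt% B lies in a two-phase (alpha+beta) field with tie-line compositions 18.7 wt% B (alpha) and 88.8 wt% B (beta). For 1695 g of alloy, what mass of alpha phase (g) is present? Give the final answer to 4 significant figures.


f_alpha = (C_beta - C0) / (C_beta - C_alpha)
f_alpha = (88.8 - 24.9) / (88.8 - 18.7) = 0.911555
m_alpha = f_alpha * m_total = 0.911555 * 1695 = 1545 g


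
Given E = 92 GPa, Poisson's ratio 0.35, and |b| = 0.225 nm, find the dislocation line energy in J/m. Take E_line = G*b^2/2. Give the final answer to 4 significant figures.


Step 1: G = E / (2*(1+nu))
G = 92 / (2*(1+0.35)) = 34.0741 GPa = 3.40741e+10 Pa
Step 2: E_line = G*b^2/2
b = 0.225 nm = 2.25e-10 m
E_line = 0.5 * 3.40741e+10 * (2.25e-10)^2 = 8.625e-10 J/m


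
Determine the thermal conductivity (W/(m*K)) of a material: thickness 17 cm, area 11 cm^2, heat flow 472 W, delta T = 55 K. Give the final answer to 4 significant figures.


k = Q*L / (A*dT)
L = 0.17 m, A = 1.1e-03 m^2
k = 472 * 0.17 / (1.1e-03 * 55)
k = 1326 W/(m*K)


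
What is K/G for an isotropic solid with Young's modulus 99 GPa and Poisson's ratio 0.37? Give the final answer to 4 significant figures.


G = E / (2*(1+nu))
G = 99 / (2*(1+0.37)) = 36.1314 GPa
K = E / (3*(1-2*nu))
K = 99 / (3*(1-2*0.37)) = 126.923 GPa
K/G = 126.923 / 36.1314 = 3.513


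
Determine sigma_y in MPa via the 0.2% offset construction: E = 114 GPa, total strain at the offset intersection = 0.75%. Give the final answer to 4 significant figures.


Offset strain = 0.002
Elastic strain at yield = total_strain - offset = 7.5e-03 - 0.002 = 5.5e-03
sigma_y = E * elastic_strain = 114000 * 5.5e-03
sigma_y = 627 MPa


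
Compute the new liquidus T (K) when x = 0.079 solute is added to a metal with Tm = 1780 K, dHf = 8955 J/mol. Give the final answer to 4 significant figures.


dT = R*Tm^2*x / dHf
dT = 8.314 * 1780^2 * 0.079 / 8955
dT = 232.387 K
T_new = 1780 - 232.387 = 1548 K


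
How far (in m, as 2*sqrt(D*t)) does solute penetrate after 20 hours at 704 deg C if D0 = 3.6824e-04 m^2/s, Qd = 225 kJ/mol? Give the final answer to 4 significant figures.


Step 1: D = D0 * exp(-Qd/(R*T))
T = 977.15 K
D = 3.6824e-04 * exp(-225e3 / (8.314 * 977.15)) = 3.452e-16 m^2/s
Step 2: L = 2*sqrt(D*t)
t = 20 h = 72000 s
L = 2*sqrt(3.452e-16 * 72000) = 9.971e-06 m


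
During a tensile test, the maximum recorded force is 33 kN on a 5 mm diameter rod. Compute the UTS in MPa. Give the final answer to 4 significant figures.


A0 = pi*(d/2)^2 = pi*(5/2)^2 = 19.635 mm^2
UTS = F_max / A0 = 33*1000 / 19.635
UTS = 1681 MPa


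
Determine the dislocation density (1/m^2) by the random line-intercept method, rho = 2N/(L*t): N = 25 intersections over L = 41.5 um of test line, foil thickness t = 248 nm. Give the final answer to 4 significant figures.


rho = 2N / (L * t)
L = 41.5 um = 4.15e-05 m, t = 248 nm = 2.48e-07 m
rho = 2 * 25 / (4.15e-05 * 2.48e-07)
rho = 4.858e+12 1/m^2


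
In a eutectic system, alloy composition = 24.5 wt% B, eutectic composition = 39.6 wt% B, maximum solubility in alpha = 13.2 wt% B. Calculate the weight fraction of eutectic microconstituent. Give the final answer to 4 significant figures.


f_primary = (C_e - C0) / (C_e - C_alpha_max)
f_primary = (39.6 - 24.5) / (39.6 - 13.2)
f_primary = 0.57197
f_eutectic = 1 - 0.57197 = 0.428


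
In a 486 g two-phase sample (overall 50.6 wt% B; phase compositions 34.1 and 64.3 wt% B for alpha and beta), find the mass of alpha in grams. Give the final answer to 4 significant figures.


f_alpha = (C_beta - C0) / (C_beta - C_alpha)
f_alpha = (64.3 - 50.6) / (64.3 - 34.1) = 0.453642
m_alpha = f_alpha * m_total = 0.453642 * 486 = 220.5 g


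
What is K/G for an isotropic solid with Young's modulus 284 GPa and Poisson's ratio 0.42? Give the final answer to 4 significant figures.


G = E / (2*(1+nu))
G = 284 / (2*(1+0.42)) = 100 GPa
K = E / (3*(1-2*nu))
K = 284 / (3*(1-2*0.42)) = 591.667 GPa
K/G = 591.667 / 100 = 5.917


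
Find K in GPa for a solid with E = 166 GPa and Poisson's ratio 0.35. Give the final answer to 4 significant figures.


K = E / (3*(1-2*nu))
K = 166 / (3*(1-2*0.35))
K = 184.4 GPa


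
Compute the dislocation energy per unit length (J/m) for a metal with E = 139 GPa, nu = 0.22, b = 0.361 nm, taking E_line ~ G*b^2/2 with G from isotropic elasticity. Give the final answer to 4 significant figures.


Step 1: G = E / (2*(1+nu))
G = 139 / (2*(1+0.22)) = 56.9672 GPa = 5.69672e+10 Pa
Step 2: E_line = G*b^2/2
b = 0.361 nm = 3.61e-10 m
E_line = 0.5 * 5.69672e+10 * (3.61e-10)^2 = 3.712e-09 J/m


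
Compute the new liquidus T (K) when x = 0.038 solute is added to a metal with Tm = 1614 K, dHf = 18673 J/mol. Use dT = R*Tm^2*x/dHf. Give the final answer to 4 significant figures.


dT = R*Tm^2*x / dHf
dT = 8.314 * 1614^2 * 0.038 / 18673
dT = 44.0744 K
T_new = 1614 - 44.0744 = 1570 K


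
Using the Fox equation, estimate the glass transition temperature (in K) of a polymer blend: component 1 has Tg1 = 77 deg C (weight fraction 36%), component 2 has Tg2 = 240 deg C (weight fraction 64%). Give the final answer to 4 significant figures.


1/Tg = w1/Tg1 + w2/Tg2 (in Kelvin)
Tg1 = 350.15 K, Tg2 = 513.15 K
1/Tg = 0.36/350.15 + 0.64/513.15
Tg = 439.5 K


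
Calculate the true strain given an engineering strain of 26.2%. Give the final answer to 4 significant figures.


epsilon_true = ln(1 + epsilon_eng)
epsilon_true = ln(1 + 0.262)
epsilon_true = 0.2327


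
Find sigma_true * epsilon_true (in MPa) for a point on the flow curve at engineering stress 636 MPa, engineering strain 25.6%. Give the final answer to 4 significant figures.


sigma_true = sigma_eng * (1 + epsilon_eng)
sigma_true = 636 * (1 + 0.256) = 798.816 MPa
epsilon_true = ln(1 + epsilon_eng)
epsilon_true = ln(1 + 0.256) = 0.227932
sigma_true * epsilon_true = 798.816 * 0.227932 = 182.1 MPa


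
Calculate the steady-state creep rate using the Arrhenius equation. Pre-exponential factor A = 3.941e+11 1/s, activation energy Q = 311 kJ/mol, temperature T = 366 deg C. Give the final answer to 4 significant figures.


rate = A * exp(-Q / (R*T))
T = 366 + 273.15 = 639.15 K
rate = 3.941e+11 * exp(-311e3 / (8.314 * 639.15))
rate = 1.507e-14 1/s


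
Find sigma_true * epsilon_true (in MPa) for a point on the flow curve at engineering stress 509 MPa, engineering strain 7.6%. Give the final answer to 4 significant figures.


sigma_true = sigma_eng * (1 + epsilon_eng)
sigma_true = 509 * (1 + 0.076) = 547.684 MPa
epsilon_true = ln(1 + epsilon_eng)
epsilon_true = ln(1 + 0.076) = 0.0732505
sigma_true * epsilon_true = 547.684 * 0.0732505 = 40.12 MPa


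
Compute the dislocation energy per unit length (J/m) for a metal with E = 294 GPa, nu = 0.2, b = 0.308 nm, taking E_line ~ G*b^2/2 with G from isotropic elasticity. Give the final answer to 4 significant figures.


Step 1: G = E / (2*(1+nu))
G = 294 / (2*(1+0.2)) = 122.5 GPa = 1.225e+11 Pa
Step 2: E_line = G*b^2/2
b = 0.308 nm = 3.08e-10 m
E_line = 0.5 * 1.225e+11 * (3.08e-10)^2 = 5.81e-09 J/m


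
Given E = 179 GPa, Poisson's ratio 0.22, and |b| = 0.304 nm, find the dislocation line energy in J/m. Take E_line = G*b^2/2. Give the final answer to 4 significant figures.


Step 1: G = E / (2*(1+nu))
G = 179 / (2*(1+0.22)) = 73.3607 GPa = 7.33607e+10 Pa
Step 2: E_line = G*b^2/2
b = 0.304 nm = 3.04e-10 m
E_line = 0.5 * 7.33607e+10 * (3.04e-10)^2 = 3.39e-09 J/m


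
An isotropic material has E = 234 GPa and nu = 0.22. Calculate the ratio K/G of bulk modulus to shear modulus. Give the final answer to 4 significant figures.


G = E / (2*(1+nu))
G = 234 / (2*(1+0.22)) = 95.9016 GPa
K = E / (3*(1-2*nu))
K = 234 / (3*(1-2*0.22)) = 139.286 GPa
K/G = 139.286 / 95.9016 = 1.452


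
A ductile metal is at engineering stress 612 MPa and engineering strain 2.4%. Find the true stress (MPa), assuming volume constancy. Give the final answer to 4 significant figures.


sigma_true = sigma_eng * (1 + epsilon_eng)
sigma_true = 612 * (1 + 0.024)
sigma_true = 626.7 MPa


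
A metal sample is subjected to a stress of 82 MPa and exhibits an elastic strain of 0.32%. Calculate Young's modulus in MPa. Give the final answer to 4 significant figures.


E = sigma / epsilon
epsilon = 0.32% = 3.2e-03
E = 82 / 3.2e-03
E = 25630 MPa


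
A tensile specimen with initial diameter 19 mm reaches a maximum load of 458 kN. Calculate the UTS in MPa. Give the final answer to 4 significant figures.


A0 = pi*(d/2)^2 = pi*(19/2)^2 = 283.529 mm^2
UTS = F_max / A0 = 458*1000 / 283.529
UTS = 1615 MPa


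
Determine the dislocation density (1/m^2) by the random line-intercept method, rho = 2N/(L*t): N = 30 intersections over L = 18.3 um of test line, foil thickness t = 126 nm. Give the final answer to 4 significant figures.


rho = 2N / (L * t)
L = 18.3 um = 1.83e-05 m, t = 126 nm = 1.26e-07 m
rho = 2 * 30 / (1.83e-05 * 1.26e-07)
rho = 2.602e+13 1/m^2


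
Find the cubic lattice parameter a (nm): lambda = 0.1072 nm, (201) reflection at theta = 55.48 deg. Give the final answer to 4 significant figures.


d = lambda / (2*sin(theta))
d = 0.1072 / (2*sin(55.48 deg))
d = 0.0650542 nm
a = d * sqrt(h^2+k^2+l^2) = 0.0650542 * sqrt(5)
a = 0.1455 nm


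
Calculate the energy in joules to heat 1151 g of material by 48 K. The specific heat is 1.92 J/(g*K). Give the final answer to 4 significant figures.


Q = m * cp * dT
Q = 1151 * 1.92 * 48
Q = 106100 J


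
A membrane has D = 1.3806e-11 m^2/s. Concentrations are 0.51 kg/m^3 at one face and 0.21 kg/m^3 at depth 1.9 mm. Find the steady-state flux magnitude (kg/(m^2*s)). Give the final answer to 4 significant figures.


J = -D * (dC/dx) = D * (C1 - C2) / dx
J = 1.3806e-11 * (0.51 - 0.21) / 1.9e-03
J = 2.18e-09 kg/(m^2*s)


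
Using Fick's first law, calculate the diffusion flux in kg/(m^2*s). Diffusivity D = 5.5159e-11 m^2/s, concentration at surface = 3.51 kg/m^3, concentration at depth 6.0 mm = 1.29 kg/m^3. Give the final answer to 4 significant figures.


J = -D * (dC/dx) = D * (C1 - C2) / dx
J = 5.5159e-11 * (3.51 - 1.29) / 6e-03
J = 2.041e-08 kg/(m^2*s)


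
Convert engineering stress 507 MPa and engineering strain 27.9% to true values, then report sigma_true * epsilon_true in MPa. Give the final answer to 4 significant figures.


sigma_true = sigma_eng * (1 + epsilon_eng)
sigma_true = 507 * (1 + 0.279) = 648.453 MPa
epsilon_true = ln(1 + epsilon_eng)
epsilon_true = ln(1 + 0.279) = 0.246079
sigma_true * epsilon_true = 648.453 * 0.246079 = 159.6 MPa


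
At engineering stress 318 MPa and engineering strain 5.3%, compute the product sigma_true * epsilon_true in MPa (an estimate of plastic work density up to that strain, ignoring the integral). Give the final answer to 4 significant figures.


sigma_true = sigma_eng * (1 + epsilon_eng)
sigma_true = 318 * (1 + 0.053) = 334.854 MPa
epsilon_true = ln(1 + epsilon_eng)
epsilon_true = ln(1 + 0.053) = 0.0516432
sigma_true * epsilon_true = 334.854 * 0.0516432 = 17.29 MPa


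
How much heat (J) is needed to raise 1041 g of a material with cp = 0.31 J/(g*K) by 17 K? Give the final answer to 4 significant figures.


Q = m * cp * dT
Q = 1041 * 0.31 * 17
Q = 5486 J


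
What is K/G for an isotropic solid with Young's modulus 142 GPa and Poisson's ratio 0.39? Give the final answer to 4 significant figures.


G = E / (2*(1+nu))
G = 142 / (2*(1+0.39)) = 51.0791 GPa
K = E / (3*(1-2*nu))
K = 142 / (3*(1-2*0.39)) = 215.152 GPa
K/G = 215.152 / 51.0791 = 4.212


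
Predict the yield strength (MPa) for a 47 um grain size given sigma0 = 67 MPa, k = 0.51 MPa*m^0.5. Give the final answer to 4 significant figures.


sigma_y = sigma0 + k / sqrt(d)
d = 47 um = 4.7e-05 m
sigma_y = 67 + 0.51 / sqrt(4.7e-05)
sigma_y = 141.4 MPa


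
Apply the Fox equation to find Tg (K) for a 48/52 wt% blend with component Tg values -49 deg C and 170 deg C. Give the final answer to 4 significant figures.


1/Tg = w1/Tg1 + w2/Tg2 (in Kelvin)
Tg1 = 224.15 K, Tg2 = 443.15 K
1/Tg = 0.48/224.15 + 0.52/443.15
Tg = 301.7 K


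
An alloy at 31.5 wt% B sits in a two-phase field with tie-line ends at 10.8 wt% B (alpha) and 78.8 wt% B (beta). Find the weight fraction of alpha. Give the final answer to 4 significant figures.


f_alpha = (C_beta - C0) / (C_beta - C_alpha)
f_alpha = (78.8 - 31.5) / (78.8 - 10.8)
f_alpha = 0.6956


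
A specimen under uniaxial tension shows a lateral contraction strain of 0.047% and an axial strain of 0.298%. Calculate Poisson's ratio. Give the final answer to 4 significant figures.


nu = -epsilon_lat / epsilon_axial
Lateral strain is contraction (negative), so using magnitudes:
nu = 0.047 / 0.298
nu = 0.1577


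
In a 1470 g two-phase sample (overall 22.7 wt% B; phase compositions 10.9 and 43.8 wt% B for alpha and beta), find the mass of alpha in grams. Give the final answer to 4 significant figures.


f_alpha = (C_beta - C0) / (C_beta - C_alpha)
f_alpha = (43.8 - 22.7) / (43.8 - 10.9) = 0.641337
m_alpha = f_alpha * m_total = 0.641337 * 1470 = 942.8 g


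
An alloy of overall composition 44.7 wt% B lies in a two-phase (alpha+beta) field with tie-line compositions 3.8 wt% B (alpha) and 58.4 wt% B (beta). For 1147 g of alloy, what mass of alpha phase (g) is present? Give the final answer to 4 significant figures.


f_alpha = (C_beta - C0) / (C_beta - C_alpha)
f_alpha = (58.4 - 44.7) / (58.4 - 3.8) = 0.250916
m_alpha = f_alpha * m_total = 0.250916 * 1147 = 287.8 g


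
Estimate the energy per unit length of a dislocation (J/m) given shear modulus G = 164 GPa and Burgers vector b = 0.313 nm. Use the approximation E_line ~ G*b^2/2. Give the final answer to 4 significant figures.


E = G*b^2/2
b = 0.313 nm = 3.13e-10 m
G = 164 GPa = 1.64e+11 Pa
E = 0.5 * 1.64e+11 * (3.13e-10)^2
E = 8.033e-09 J/m


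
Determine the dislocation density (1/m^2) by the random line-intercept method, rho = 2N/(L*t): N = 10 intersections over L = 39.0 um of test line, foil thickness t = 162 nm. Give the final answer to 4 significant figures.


rho = 2N / (L * t)
L = 39.0 um = 3.9e-05 m, t = 162 nm = 1.62e-07 m
rho = 2 * 10 / (3.9e-05 * 1.62e-07)
rho = 3.166e+12 1/m^2


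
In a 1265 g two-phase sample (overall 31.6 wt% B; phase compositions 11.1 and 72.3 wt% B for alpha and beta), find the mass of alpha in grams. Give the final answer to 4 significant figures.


f_alpha = (C_beta - C0) / (C_beta - C_alpha)
f_alpha = (72.3 - 31.6) / (72.3 - 11.1) = 0.665033
m_alpha = f_alpha * m_total = 0.665033 * 1265 = 841.3 g


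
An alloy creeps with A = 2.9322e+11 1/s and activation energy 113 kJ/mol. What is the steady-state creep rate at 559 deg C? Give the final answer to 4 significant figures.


rate = A * exp(-Q / (R*T))
T = 559 + 273.15 = 832.15 K
rate = 2.9322e+11 * exp(-113e3 / (8.314 * 832.15))
rate = 23650 1/s


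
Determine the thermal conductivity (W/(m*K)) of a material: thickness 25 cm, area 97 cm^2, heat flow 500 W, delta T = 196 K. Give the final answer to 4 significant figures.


k = Q*L / (A*dT)
L = 0.25 m, A = 9.7e-03 m^2
k = 500 * 0.25 / (9.7e-03 * 196)
k = 65.75 W/(m*K)


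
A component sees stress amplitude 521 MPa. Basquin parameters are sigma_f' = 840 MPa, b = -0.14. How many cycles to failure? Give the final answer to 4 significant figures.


sigma_a = sigma_f' * (2*Nf)^b
2*Nf = (sigma_a / sigma_f')^(1/b)
2*Nf = (521 / 840)^(1/-0.14)
2*Nf = 30.3197
Nf = 15.16 cycles


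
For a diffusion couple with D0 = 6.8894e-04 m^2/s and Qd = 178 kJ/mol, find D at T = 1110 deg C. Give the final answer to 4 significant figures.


D = D0 * exp(-Qd / (R*T))
T = 1383.15 K
D = 6.8894e-04 * exp(-178e3 / (8.314 * 1383.15))
D = 1.305e-10 m^2/s


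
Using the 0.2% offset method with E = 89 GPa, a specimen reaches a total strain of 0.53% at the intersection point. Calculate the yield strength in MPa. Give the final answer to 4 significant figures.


Offset strain = 0.002
Elastic strain at yield = total_strain - offset = 5.3e-03 - 0.002 = 3.3e-03
sigma_y = E * elastic_strain = 89000 * 3.3e-03
sigma_y = 293.7 MPa


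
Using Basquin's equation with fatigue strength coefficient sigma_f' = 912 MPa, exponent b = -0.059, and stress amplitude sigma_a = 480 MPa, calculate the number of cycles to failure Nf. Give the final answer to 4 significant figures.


sigma_a = sigma_f' * (2*Nf)^b
2*Nf = (sigma_a / sigma_f')^(1/b)
2*Nf = (480 / 912)^(1/-0.059)
2*Nf = 53044.1
Nf = 26520 cycles


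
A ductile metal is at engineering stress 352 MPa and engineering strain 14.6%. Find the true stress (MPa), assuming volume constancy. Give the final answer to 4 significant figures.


sigma_true = sigma_eng * (1 + epsilon_eng)
sigma_true = 352 * (1 + 0.146)
sigma_true = 403.4 MPa


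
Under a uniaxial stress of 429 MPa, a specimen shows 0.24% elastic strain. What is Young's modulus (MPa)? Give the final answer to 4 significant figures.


E = sigma / epsilon
epsilon = 0.24% = 2.4e-03
E = 429 / 2.4e-03
E = 178800 MPa


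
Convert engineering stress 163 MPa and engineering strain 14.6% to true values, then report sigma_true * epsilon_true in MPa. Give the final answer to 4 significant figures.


sigma_true = sigma_eng * (1 + epsilon_eng)
sigma_true = 163 * (1 + 0.146) = 186.798 MPa
epsilon_true = ln(1 + epsilon_eng)
epsilon_true = ln(1 + 0.146) = 0.136278
sigma_true * epsilon_true = 186.798 * 0.136278 = 25.46 MPa


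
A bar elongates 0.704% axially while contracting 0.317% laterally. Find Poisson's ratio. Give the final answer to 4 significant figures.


nu = -epsilon_lat / epsilon_axial
Lateral strain is contraction (negative), so using magnitudes:
nu = 0.317 / 0.704
nu = 0.4503


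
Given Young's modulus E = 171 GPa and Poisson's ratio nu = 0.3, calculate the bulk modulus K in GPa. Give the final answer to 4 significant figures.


K = E / (3*(1-2*nu))
K = 171 / (3*(1-2*0.3))
K = 142.5 GPa


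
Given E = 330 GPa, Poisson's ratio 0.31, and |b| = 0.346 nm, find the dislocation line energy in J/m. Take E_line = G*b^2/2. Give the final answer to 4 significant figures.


Step 1: G = E / (2*(1+nu))
G = 330 / (2*(1+0.31)) = 125.954 GPa = 1.25954e+11 Pa
Step 2: E_line = G*b^2/2
b = 0.346 nm = 3.46e-10 m
E_line = 0.5 * 1.25954e+11 * (3.46e-10)^2 = 7.539e-09 J/m


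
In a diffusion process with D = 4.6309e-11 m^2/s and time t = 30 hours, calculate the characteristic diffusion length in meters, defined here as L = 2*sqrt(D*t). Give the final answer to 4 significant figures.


t = 30 hr = 108000 s
Diffusion length = 2*sqrt(D*t)
= 2*sqrt(4.6309e-11 * 108000)
= 4.473e-03 m


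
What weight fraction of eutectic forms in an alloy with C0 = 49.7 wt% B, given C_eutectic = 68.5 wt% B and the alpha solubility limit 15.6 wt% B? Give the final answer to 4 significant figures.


f_primary = (C_e - C0) / (C_e - C_alpha_max)
f_primary = (68.5 - 49.7) / (68.5 - 15.6)
f_primary = 0.355388
f_eutectic = 1 - 0.355388 = 0.6446


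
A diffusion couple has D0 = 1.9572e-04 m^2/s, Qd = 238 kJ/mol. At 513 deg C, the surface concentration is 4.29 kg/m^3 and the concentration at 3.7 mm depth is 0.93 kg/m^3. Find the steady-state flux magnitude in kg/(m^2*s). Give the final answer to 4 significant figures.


Step 1: D = D0 * exp(-Qd/(R*T))
T = 513 + 273.15 = 786.15 K
D = 1.9572e-04 * exp(-238e3 / (8.314 * 786.15)) = 3.00252e-20 m^2/s
Step 2: J = D * (C1 - C2) / dx
J = 3.00252e-20 * (4.29 - 0.93) / 3.7e-03
J = 2.727e-17 kg/(m^2*s)


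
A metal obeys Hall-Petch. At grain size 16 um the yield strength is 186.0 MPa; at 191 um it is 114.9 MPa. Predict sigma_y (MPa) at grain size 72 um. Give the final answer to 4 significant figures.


sigma_y = sigma0 + k / sqrt(d)
1/sqrt(d1) = 1/sqrt(1.6e-05) = 250;  1/sqrt(d2) = 72.3575
k = (sigma1 - sigma2) / (1/sqrt(d1) - 1/sqrt(d2)) = (186.0 - 114.9) / (250 - 72.3575) = 0.400242 MPa*m^0.5
sigma0 = sigma1 - k/sqrt(d1) = 186.0 - 0.400242*250 = 85.9395 MPa
sigma_y(d3) = 85.9395 + 0.400242 / sqrt(7.2e-05) = 133.1 MPa


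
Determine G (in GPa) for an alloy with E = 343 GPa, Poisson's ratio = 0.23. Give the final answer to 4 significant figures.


G = E / (2*(1+nu))
G = 343 / (2*(1+0.23))
G = 139.4 GPa


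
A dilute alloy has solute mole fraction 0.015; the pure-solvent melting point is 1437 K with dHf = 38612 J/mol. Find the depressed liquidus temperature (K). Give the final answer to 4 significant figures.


dT = R*Tm^2*x / dHf
dT = 8.314 * 1437^2 * 0.015 / 38612
dT = 6.66949 K
T_new = 1437 - 6.66949 = 1430 K


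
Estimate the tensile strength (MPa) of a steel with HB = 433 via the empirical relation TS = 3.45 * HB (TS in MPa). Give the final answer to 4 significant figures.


TS (MPa) = 3.45 * HB
TS = 3.45 * 433
TS = 1494 MPa


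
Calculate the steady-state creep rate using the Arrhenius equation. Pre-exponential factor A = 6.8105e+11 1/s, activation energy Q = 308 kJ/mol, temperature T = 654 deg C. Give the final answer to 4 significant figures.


rate = A * exp(-Q / (R*T))
T = 654 + 273.15 = 927.15 K
rate = 6.8105e+11 * exp(-308e3 / (8.314 * 927.15))
rate = 3.021e-06 1/s


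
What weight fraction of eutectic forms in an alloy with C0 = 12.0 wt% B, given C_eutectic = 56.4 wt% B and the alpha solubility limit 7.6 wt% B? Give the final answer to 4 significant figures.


f_primary = (C_e - C0) / (C_e - C_alpha_max)
f_primary = (56.4 - 12.0) / (56.4 - 7.6)
f_primary = 0.909836
f_eutectic = 1 - 0.909836 = 0.09016


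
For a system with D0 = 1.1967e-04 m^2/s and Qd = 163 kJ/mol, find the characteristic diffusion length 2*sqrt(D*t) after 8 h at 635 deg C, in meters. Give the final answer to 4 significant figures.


Step 1: D = D0 * exp(-Qd/(R*T))
T = 908.15 K
D = 1.1967e-04 * exp(-163e3 / (8.314 * 908.15)) = 5.03816e-14 m^2/s
Step 2: L = 2*sqrt(D*t)
t = 8 h = 28800 s
L = 2*sqrt(5.03816e-14 * 28800) = 7.618e-05 m


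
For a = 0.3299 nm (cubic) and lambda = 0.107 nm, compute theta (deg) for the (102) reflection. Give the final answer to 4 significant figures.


d = a / sqrt(h^2+k^2+l^2)
d = 0.3299 / sqrt(5) = 0.147536 nm
lambda = 2*d*sin(theta)  =>  sin(theta) = lambda / (2*d)
sin(theta) = 0.107 / (2 * 0.147536) = 0.362624
theta = 21.26 deg


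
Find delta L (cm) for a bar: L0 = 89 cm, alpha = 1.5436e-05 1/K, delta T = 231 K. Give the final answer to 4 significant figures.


dL = L0 * alpha * dT
dL = 89 * 1.5436e-05 * 231
dL = 0.3173 cm


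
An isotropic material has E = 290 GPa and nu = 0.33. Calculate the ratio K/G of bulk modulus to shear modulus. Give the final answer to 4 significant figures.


G = E / (2*(1+nu))
G = 290 / (2*(1+0.33)) = 109.023 GPa
K = E / (3*(1-2*nu))
K = 290 / (3*(1-2*0.33)) = 284.314 GPa
K/G = 284.314 / 109.023 = 2.608


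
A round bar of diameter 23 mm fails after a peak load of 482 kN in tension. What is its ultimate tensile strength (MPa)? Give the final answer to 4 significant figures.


A0 = pi*(d/2)^2 = pi*(23/2)^2 = 415.476 mm^2
UTS = F_max / A0 = 482*1000 / 415.476
UTS = 1160 MPa


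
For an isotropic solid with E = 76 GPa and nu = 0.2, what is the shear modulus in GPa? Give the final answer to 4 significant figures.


G = E / (2*(1+nu))
G = 76 / (2*(1+0.2))
G = 31.67 GPa


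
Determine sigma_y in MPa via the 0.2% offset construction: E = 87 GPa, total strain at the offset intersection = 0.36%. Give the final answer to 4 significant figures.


Offset strain = 0.002
Elastic strain at yield = total_strain - offset = 3.6e-03 - 0.002 = 1.6e-03
sigma_y = E * elastic_strain = 87000 * 1.6e-03
sigma_y = 139.2 MPa


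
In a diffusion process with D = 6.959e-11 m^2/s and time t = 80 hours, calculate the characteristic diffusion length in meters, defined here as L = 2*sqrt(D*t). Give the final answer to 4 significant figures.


t = 80 hr = 288000 s
Diffusion length = 2*sqrt(D*t)
= 2*sqrt(6.959e-11 * 288000)
= 8.954e-03 m


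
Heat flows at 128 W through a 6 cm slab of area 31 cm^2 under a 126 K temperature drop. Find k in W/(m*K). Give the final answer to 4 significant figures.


k = Q*L / (A*dT)
L = 0.06 m, A = 3.1e-03 m^2
k = 128 * 0.06 / (3.1e-03 * 126)
k = 19.66 W/(m*K)


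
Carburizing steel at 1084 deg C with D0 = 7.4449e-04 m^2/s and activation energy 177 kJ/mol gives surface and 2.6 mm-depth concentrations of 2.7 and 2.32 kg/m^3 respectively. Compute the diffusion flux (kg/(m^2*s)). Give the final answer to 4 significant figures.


Step 1: D = D0 * exp(-Qd/(R*T))
T = 1084 + 273.15 = 1357.15 K
D = 7.4449e-04 * exp(-177e3 / (8.314 * 1357.15)) = 1.14591e-10 m^2/s
Step 2: J = D * (C1 - C2) / dx
J = 1.14591e-10 * (2.7 - 2.32) / 2.6e-03
J = 1.675e-08 kg/(m^2*s)


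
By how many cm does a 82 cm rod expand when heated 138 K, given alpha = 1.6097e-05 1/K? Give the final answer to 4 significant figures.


dL = L0 * alpha * dT
dL = 82 * 1.6097e-05 * 138
dL = 0.1822 cm


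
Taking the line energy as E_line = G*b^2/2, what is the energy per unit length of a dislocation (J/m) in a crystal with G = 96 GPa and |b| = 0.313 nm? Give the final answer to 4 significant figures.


E = G*b^2/2
b = 0.313 nm = 3.13e-10 m
G = 96 GPa = 9.6e+10 Pa
E = 0.5 * 9.6e+10 * (3.13e-10)^2
E = 4.703e-09 J/m


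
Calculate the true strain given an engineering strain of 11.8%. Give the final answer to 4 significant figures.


epsilon_true = ln(1 + epsilon_eng)
epsilon_true = ln(1 + 0.118)
epsilon_true = 0.1115


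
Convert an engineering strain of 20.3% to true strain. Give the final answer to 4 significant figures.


epsilon_true = ln(1 + epsilon_eng)
epsilon_true = ln(1 + 0.203)
epsilon_true = 0.1848


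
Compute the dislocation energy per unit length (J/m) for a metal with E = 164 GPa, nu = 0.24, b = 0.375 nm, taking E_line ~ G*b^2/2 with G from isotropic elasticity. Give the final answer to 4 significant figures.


Step 1: G = E / (2*(1+nu))
G = 164 / (2*(1+0.24)) = 66.129 GPa = 6.6129e+10 Pa
Step 2: E_line = G*b^2/2
b = 0.375 nm = 3.75e-10 m
E_line = 0.5 * 6.6129e+10 * (3.75e-10)^2 = 4.65e-09 J/m


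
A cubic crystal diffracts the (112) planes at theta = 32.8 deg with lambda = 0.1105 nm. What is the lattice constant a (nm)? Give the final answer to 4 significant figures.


d = lambda / (2*sin(theta))
d = 0.1105 / (2*sin(32.8 deg))
d = 0.101992 nm
a = d * sqrt(h^2+k^2+l^2) = 0.101992 * sqrt(6)
a = 0.2498 nm


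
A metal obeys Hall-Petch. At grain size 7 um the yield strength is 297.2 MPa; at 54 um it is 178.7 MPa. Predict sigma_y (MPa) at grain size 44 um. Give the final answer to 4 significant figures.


sigma_y = sigma0 + k / sqrt(d)
1/sqrt(d1) = 1/sqrt(7e-06) = 377.964;  1/sqrt(d2) = 136.083
k = (sigma1 - sigma2) / (1/sqrt(d1) - 1/sqrt(d2)) = (297.2 - 178.7) / (377.964 - 136.083) = 0.489909 MPa*m^0.5
sigma0 = sigma1 - k/sqrt(d1) = 297.2 - 0.489909*377.964 = 112.032 MPa
sigma_y(d3) = 112.032 + 0.489909 / sqrt(4.4e-05) = 185.9 MPa


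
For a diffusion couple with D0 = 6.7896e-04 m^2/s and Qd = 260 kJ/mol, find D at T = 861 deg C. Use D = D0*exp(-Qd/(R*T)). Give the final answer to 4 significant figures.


D = D0 * exp(-Qd / (R*T))
T = 1134.15 K
D = 6.7896e-04 * exp(-260e3 / (8.314 * 1134.15))
D = 7.191e-16 m^2/s


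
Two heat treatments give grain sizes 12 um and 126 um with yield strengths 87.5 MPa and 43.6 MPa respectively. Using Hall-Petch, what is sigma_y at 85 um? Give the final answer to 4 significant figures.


sigma_y = sigma0 + k / sqrt(d)
1/sqrt(d1) = 1/sqrt(1.2e-05) = 288.675;  1/sqrt(d2) = 89.0871
k = (sigma1 - sigma2) / (1/sqrt(d1) - 1/sqrt(d2)) = (87.5 - 43.6) / (288.675 - 89.0871) = 0.219953 MPa*m^0.5
sigma0 = sigma1 - k/sqrt(d1) = 87.5 - 0.219953*288.675 = 24.005 MPa
sigma_y(d3) = 24.005 + 0.219953 / sqrt(8.5e-05) = 47.86 MPa


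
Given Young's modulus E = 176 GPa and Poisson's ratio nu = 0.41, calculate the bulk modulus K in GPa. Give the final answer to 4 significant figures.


K = E / (3*(1-2*nu))
K = 176 / (3*(1-2*0.41))
K = 325.9 GPa


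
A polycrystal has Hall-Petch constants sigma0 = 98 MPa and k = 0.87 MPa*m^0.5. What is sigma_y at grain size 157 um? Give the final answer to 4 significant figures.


sigma_y = sigma0 + k / sqrt(d)
d = 157 um = 1.57e-04 m
sigma_y = 98 + 0.87 / sqrt(1.57e-04)
sigma_y = 167.4 MPa


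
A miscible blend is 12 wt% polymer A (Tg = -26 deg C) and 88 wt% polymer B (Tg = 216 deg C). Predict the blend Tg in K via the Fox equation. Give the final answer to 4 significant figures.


1/Tg = w1/Tg1 + w2/Tg2 (in Kelvin)
Tg1 = 247.15 K, Tg2 = 489.15 K
1/Tg = 0.12/247.15 + 0.88/489.15
Tg = 437.7 K


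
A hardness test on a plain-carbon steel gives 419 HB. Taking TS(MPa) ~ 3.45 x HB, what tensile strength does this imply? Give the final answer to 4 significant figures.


TS (MPa) = 3.45 * HB
TS = 3.45 * 419
TS = 1446 MPa


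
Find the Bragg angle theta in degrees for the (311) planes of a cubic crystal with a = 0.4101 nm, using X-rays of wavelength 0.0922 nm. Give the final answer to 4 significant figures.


d = a / sqrt(h^2+k^2+l^2)
d = 0.4101 / sqrt(11) = 0.12365 nm
lambda = 2*d*sin(theta)  =>  sin(theta) = lambda / (2*d)
sin(theta) = 0.0922 / (2 * 0.12365) = 0.372827
theta = 21.89 deg


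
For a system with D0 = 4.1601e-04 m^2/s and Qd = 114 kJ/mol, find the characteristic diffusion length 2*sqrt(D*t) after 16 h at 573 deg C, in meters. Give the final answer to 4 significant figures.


Step 1: D = D0 * exp(-Qd/(R*T))
T = 846.15 K
D = 4.1601e-04 * exp(-114e3 / (8.314 * 846.15)) = 3.81406e-11 m^2/s
Step 2: L = 2*sqrt(D*t)
t = 16 h = 57600 s
L = 2*sqrt(3.81406e-11 * 57600) = 2.964e-03 m


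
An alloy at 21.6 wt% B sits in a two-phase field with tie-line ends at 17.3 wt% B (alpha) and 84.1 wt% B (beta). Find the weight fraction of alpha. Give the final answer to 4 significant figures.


f_alpha = (C_beta - C0) / (C_beta - C_alpha)
f_alpha = (84.1 - 21.6) / (84.1 - 17.3)
f_alpha = 0.9356


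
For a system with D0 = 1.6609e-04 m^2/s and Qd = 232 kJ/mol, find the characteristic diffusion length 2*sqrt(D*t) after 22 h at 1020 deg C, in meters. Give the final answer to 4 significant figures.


Step 1: D = D0 * exp(-Qd/(R*T))
T = 1293.15 K
D = 1.6609e-04 * exp(-232e3 / (8.314 * 1293.15)) = 7.05914e-14 m^2/s
Step 2: L = 2*sqrt(D*t)
t = 22 h = 79200 s
L = 2*sqrt(7.05914e-14 * 79200) = 1.495e-04 m


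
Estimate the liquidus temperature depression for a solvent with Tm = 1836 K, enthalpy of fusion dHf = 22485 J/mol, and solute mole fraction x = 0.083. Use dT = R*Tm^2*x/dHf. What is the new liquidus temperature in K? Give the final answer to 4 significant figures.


dT = R*Tm^2*x / dHf
dT = 8.314 * 1836^2 * 0.083 / 22485
dT = 103.452 K
T_new = 1836 - 103.452 = 1733 K


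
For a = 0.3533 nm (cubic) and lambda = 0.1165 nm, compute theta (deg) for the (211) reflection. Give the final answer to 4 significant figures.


d = a / sqrt(h^2+k^2+l^2)
d = 0.3533 / sqrt(6) = 0.144234 nm
lambda = 2*d*sin(theta)  =>  sin(theta) = lambda / (2*d)
sin(theta) = 0.1165 / (2 * 0.144234) = 0.403857
theta = 23.82 deg


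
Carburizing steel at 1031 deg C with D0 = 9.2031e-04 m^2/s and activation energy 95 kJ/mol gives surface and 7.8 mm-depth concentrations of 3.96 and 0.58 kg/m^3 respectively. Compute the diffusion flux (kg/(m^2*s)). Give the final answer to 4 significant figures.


Step 1: D = D0 * exp(-Qd/(R*T))
T = 1031 + 273.15 = 1304.15 K
D = 9.2031e-04 * exp(-95e3 / (8.314 * 1304.15)) = 1.44144e-07 m^2/s
Step 2: J = D * (C1 - C2) / dx
J = 1.44144e-07 * (3.96 - 0.58) / 7.8e-03
J = 6.246e-05 kg/(m^2*s)


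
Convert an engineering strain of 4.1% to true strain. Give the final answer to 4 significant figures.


epsilon_true = ln(1 + epsilon_eng)
epsilon_true = ln(1 + 0.041)
epsilon_true = 0.04018


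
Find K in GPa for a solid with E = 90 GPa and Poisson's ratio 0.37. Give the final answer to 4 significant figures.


K = E / (3*(1-2*nu))
K = 90 / (3*(1-2*0.37))
K = 115.4 GPa


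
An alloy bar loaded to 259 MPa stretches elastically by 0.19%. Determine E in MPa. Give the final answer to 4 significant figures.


E = sigma / epsilon
epsilon = 0.19% = 1.9e-03
E = 259 / 1.9e-03
E = 136300 MPa


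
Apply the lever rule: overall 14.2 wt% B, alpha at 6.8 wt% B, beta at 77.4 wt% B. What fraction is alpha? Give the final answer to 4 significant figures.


f_alpha = (C_beta - C0) / (C_beta - C_alpha)
f_alpha = (77.4 - 14.2) / (77.4 - 6.8)
f_alpha = 0.8952


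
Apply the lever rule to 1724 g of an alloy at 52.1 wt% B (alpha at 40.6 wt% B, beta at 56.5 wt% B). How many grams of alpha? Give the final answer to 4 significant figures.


f_alpha = (C_beta - C0) / (C_beta - C_alpha)
f_alpha = (56.5 - 52.1) / (56.5 - 40.6) = 0.27673
m_alpha = f_alpha * m_total = 0.27673 * 1724 = 477.1 g


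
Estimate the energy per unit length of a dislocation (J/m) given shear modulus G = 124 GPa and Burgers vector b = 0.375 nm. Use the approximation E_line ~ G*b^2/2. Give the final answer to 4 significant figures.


E = G*b^2/2
b = 0.375 nm = 3.75e-10 m
G = 124 GPa = 1.24e+11 Pa
E = 0.5 * 1.24e+11 * (3.75e-10)^2
E = 8.719e-09 J/m


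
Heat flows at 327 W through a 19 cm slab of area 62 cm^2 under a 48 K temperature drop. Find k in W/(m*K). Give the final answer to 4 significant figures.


k = Q*L / (A*dT)
L = 0.19 m, A = 6.2e-03 m^2
k = 327 * 0.19 / (6.2e-03 * 48)
k = 208.8 W/(m*K)


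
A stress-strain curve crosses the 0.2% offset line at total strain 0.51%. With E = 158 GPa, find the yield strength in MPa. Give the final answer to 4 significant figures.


Offset strain = 0.002
Elastic strain at yield = total_strain - offset = 5.1e-03 - 0.002 = 3.1e-03
sigma_y = E * elastic_strain = 158000 * 3.1e-03
sigma_y = 489.8 MPa


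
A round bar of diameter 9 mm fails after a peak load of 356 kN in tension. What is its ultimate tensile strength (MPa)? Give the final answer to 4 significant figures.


A0 = pi*(d/2)^2 = pi*(9/2)^2 = 63.6173 mm^2
UTS = F_max / A0 = 356*1000 / 63.6173
UTS = 5596 MPa


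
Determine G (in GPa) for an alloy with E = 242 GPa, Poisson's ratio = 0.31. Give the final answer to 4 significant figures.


G = E / (2*(1+nu))
G = 242 / (2*(1+0.31))
G = 92.37 GPa


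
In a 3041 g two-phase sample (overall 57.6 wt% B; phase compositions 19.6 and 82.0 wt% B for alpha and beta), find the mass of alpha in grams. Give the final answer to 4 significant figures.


f_alpha = (C_beta - C0) / (C_beta - C_alpha)
f_alpha = (82.0 - 57.6) / (82.0 - 19.6) = 0.391026
m_alpha = f_alpha * m_total = 0.391026 * 3041 = 1189 g


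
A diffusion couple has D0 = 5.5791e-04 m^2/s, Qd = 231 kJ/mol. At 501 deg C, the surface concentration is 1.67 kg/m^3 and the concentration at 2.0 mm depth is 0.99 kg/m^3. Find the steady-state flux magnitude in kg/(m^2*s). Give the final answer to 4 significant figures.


Step 1: D = D0 * exp(-Qd/(R*T))
T = 501 + 273.15 = 774.15 K
D = 5.5791e-04 * exp(-231e3 / (8.314 * 774.15)) = 1.44415e-19 m^2/s
Step 2: J = D * (C1 - C2) / dx
J = 1.44415e-19 * (1.67 - 0.99) / 2e-03
J = 4.91e-17 kg/(m^2*s)
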